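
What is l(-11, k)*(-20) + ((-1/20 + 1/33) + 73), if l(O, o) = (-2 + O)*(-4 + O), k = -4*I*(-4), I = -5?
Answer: -2525833/660 ≈ -3827.0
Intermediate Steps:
k = -80 (k = -4*(-5)*(-4) = 20*(-4) = -80)
l(O, o) = (-4 + O)*(-2 + O)
l(-11, k)*(-20) + ((-1/20 + 1/33) + 73) = (8 + (-11)**2 - 6*(-11))*(-20) + ((-1/20 + 1/33) + 73) = (8 + 121 + 66)*(-20) + ((-1*1/20 + 1*(1/33)) + 73) = 195*(-20) + ((-1/20 + 1/33) + 73) = -3900 + (-13/660 + 73) = -3900 + 48167/660 = -2525833/660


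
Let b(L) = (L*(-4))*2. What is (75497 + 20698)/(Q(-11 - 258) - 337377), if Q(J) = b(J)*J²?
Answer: 19239/31076699 ≈ 0.00061908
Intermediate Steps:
b(L) = -8*L (b(L) = -4*L*2 = -8*L)
Q(J) = -8*J³ (Q(J) = (-8*J)*J² = -8*J³)
(75497 + 20698)/(Q(-11 - 258) - 337377) = (75497 + 20698)/(-8*(-11 - 258)³ - 337377) = 96195/(-8*(-269)³ - 337377) = 96195/(-8*(-19465109) - 337377) = 96195/(155720872 - 337377) = 96195/155383495 = 96195*(1/155383495) = 19239/31076699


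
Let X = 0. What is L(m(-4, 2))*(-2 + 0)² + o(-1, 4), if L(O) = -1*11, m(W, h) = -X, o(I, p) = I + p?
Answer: -41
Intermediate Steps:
m(W, h) = 0 (m(W, h) = -1*0 = 0)
L(O) = -11
L(m(-4, 2))*(-2 + 0)² + o(-1, 4) = -11*(-2 + 0)² + (-1 + 4) = -11*(-2)² + 3 = -11*4 + 3 = -44 + 3 = -41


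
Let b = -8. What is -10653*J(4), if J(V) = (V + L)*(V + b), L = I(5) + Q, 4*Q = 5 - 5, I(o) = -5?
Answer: -42612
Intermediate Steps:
Q = 0 (Q = (5 - 5)/4 = (1/4)*0 = 0)
L = -5 (L = -5 + 0 = -5)
J(V) = (-8 + V)*(-5 + V) (J(V) = (V - 5)*(V - 8) = (-5 + V)*(-8 + V) = (-8 + V)*(-5 + V))
-10653*J(4) = -10653*(40 + 4**2 - 13*4) = -10653*(40 + 16 - 52) = -10653*4 = -42612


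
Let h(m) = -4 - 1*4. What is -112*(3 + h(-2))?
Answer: 560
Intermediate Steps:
h(m) = -8 (h(m) = -4 - 4 = -8)
-112*(3 + h(-2)) = -112*(3 - 8) = -112*(-5) = 560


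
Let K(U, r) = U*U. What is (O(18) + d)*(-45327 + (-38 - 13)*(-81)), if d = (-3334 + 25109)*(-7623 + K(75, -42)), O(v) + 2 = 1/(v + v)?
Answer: 5376875386343/3 ≈ 1.7923e+12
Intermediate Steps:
O(v) = -2 + 1/(2*v) (O(v) = -2 + 1/(v + v) = -2 + 1/(2*v))
K(U, r) = U²
d = -43506450 (d = (-3334 + 25109)*(-7623 + 75²) = 21775*(-7623 + 5625) = 21775*(-1998) = -43506450)
(O(18) + d)*(-45327 + (-38 - 13)*(-81)) = ((-2 + (½)/18) - 43506450)*(-45327 + (-38 - 13)*(-81)) = ((-2 + (½)*(1/18)) - 43506450)*(-45327 - 51*(-81)) = ((-2 + 1/36) - 43506450)*(-45327 + 4131) = (-71/36 - 43506450)*(-41196) = -1566232271/36*(-41196) = 5376875386343/3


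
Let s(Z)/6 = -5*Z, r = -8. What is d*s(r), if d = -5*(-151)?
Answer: 181200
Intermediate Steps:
d = 755
s(Z) = -30*Z (s(Z) = 6*(-5*Z) = -30*Z)
d*s(r) = 755*(-30*(-8)) = 755*240 = 181200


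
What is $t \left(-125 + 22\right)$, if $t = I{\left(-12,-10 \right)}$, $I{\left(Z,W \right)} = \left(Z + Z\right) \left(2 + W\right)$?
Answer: $-19776$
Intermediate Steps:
$I{\left(Z,W \right)} = 2 Z \left(2 + W\right)$
$t = 192$ ($t = 2 \left(-12\right) \left(2 - 10\right) = 2 \left(-12\right) \left(-8\right) = 192$)
$t \left(-125 + 22\right) = 192 \left(-125 + 22\right) = 192 \left(-103\right) = -19776$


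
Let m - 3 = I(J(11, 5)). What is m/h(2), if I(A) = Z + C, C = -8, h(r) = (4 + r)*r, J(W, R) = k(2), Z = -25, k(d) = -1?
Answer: -5/2 ≈ -2.5000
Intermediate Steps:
J(W, R) = -1
h(r) = r*(4 + r)
I(A) = -33 (I(A) = -25 - 8 = -33)
m = -30 (m = 3 - 33 = -30)
m/h(2) = -30*1/(2*(4 + 2)) = -30/(2*6) = -30/12 = -30*1/12 = -5/2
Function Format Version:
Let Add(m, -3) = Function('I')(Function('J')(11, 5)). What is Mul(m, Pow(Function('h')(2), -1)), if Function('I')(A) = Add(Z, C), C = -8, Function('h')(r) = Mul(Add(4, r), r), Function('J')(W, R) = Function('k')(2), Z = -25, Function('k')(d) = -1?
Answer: Rational(-5, 2) ≈ -2.5000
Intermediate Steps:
Function('J')(W, R) = -1
Function('h')(r) = Mul(r, Add(4, r))
Function('I')(A) = -33 (Function('I')(A) = Add(-25, -8) = -33)
m = -30 (m = Add(3, -33) = -30)
Mul(m, Pow(Function('h')(2), -1)) = Mul(-30, Pow(Mul(2, Add(4, 2)), -1)) = Mul(-30, Pow(Mul(2, 6), -1)) = Mul(-30, Pow(12, -1)) = Mul(-30, Rational(1, 12)) = Rational(-5, 2)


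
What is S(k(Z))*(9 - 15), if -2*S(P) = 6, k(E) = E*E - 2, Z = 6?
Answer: 18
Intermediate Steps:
k(E) = -2 + E**2 (k(E) = E**2 - 2 = -2 + E**2)
S(P) = -3 (S(P) = -1/2*6 = -3)
S(k(Z))*(9 - 15) = -3*(9 - 15) = -3*(-6) = 18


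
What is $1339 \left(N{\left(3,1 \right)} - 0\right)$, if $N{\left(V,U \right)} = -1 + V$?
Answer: $2678$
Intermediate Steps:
$1339 \left(N{\left(3,1 \right)} - 0\right) = 1339 \left(\left(-1 + 3\right) - 0\right) = 1339 \left(2 + 0\right) = 1339 \cdot 2 = 2678$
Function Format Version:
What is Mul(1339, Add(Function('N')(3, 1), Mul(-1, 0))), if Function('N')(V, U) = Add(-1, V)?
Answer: 2678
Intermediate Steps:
Mul(1339, Add(Function('N')(3, 1), Mul(-1, 0))) = Mul(1339, Add(Add(-1, 3), Mul(-1, 0))) = Mul(1339, Add(2, 0)) = Mul(1339, 2) = 2678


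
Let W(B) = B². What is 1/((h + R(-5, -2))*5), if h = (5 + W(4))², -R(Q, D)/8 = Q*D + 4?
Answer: 1/1645 ≈ 0.00060790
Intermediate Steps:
R(Q, D) = -32 - 8*D*Q (R(Q, D) = -8*(Q*D + 4) = -8*(D*Q + 4) = -8*(4 + D*Q) = -32 - 8*D*Q)
h = 441 (h = (5 + 4²)² = (5 + 16)² = 21² = 441)
1/((h + R(-5, -2))*5) = 1/((441 + (-32 - 8*(-2)*(-5)))*5) = 1/((441 + (-32 - 80))*5) = 1/((441 - 112)*5) = 1/(329*5) = 1/1645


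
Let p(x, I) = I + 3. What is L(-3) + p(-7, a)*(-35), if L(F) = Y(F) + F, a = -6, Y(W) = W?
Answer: 99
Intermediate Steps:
p(x, I) = 3 + I
L(F) = 2*F (L(F) = F + F = 2*F)
L(-3) + p(-7, a)*(-35) = 2*(-3) + (3 - 6)*(-35) = -6 - 3*(-35) = -6 + 105 = 99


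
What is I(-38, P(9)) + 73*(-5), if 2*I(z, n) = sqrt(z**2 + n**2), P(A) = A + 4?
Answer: -365 + sqrt(1613)/2 ≈ -344.92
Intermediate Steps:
P(A) = 4 + A
I(z, n) = sqrt(n**2 + z**2)/2 (I(z, n) = sqrt(z**2 + n**2)/2 = sqrt(n**2 + z**2)/2)
I(-38, P(9)) + 73*(-5) = sqrt((4 + 9)**2 + (-38)**2)/2 + 73*(-5) = sqrt(13**2 + 1444)/2 - 365 = sqrt(169 + 1444)/2 - 365 = sqrt(1613)/2 - 365 = -365 + sqrt(1613)/2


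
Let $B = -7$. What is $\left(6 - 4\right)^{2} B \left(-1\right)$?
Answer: $28$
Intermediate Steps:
$\left(6 - 4\right)^{2} B \left(-1\right) = \left(6 - 4\right)^{2} \left(-7\right) \left(-1\right) = 2^{2} \left(-7\right) \left(-1\right) = 4 \left(-7\right) \left(-1\right) = \left(-28\right) \left(-1\right) = 28$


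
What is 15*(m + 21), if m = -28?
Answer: -105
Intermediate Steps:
15*(m + 21) = 15*(-28 + 21) = 15*(-7) = -105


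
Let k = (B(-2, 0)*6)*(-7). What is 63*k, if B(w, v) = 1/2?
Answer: -1323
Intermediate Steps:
B(w, v) = ½
k = -21 (k = ((½)*6)*(-7) = 3*(-7) = -21)
63*k = 63*(-21) = -1323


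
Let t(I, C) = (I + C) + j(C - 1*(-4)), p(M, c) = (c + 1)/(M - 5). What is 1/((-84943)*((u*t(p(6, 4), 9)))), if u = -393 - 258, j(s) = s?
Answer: 1/1493043111 ≈ 6.6977e-10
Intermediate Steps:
p(M, c) = (1 + c)/(-5 + M)
u = -651
t(I, C) = 4 + I + 2*C (t(I, C) = (I + C) + (C - 1*(-4)) = (C + I) + (C + 4) = (C + I) + (4 + C) = 4 + I + 2*C)
1/((-84943)*((u*t(p(6, 4), 9)))) = 1/((-84943)*((-651*(4 + (1 + 4)/(-5 + 6) + 2*9)))) = -(-1/(651*(4 + 5/1 + 18)))/84943 = -(-1/(651*(4 + 1*5 + 18)))/84943 = -(-1/(651*(4 + 5 + 18)))/84943 = -1/(84943*((-651*27))) = -1/84943/(-17577) = -1/84943*(-1/17577) = 1/1493043111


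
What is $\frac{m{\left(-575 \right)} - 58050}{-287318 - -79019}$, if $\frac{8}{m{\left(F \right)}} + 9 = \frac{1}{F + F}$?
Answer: $\frac{600884750}{2156102949} \approx 0.27869$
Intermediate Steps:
$m{\left(F \right)} = \frac{8}{-9 + \frac{1}{2 F}}$ ($m{\left(F \right)} = \frac{8}{-9 + \frac{1}{F + F}} = \frac{8}{-9 + \frac{1}{2 F}}$)
$\frac{m{\left(-575 \right)} - 58050}{-287318 - -79019} = \frac{\left(-16\right) \left(-575\right) \frac{1}{-1 + 18 \left(-575\right)} - 58050}{-287318 - -79019} = \frac{\left(-16\right) \left(-575\right) \frac{1}{-1 - 10350} + \left(-197976 + 139926\right)}{-287318 + \left(-134151 + 213170\right)} = \frac{\left(-16\right) \left(-575\right) \frac{1}{-10351} - 58050}{-287318 + 79019} = \frac{\left(-16\right) \left(-575\right) \left(- \frac{1}{10351}\right) - 58050}{-208299} = \left(- \frac{9200}{10351} - 58050\right) \left(- \frac{1}{208299}\right) = \left(- \frac{600884750}{10351}\right) \left(- \frac{1}{208299}\right) = \frac{600884750}{2156102949}$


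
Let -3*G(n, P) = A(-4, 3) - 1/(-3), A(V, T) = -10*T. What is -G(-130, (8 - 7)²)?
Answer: -89/9 ≈ -9.8889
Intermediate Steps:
G(n, P) = 89/9 (G(n, P) = -(-10*3 - 1/(-3))/3 = -(-30 - 1*(-⅓))/3 = -(-30 + ⅓)/3 = -⅓*(-89/3) = 89/9)
-G(-130, (8 - 7)²) = -1*89/9 = -89/9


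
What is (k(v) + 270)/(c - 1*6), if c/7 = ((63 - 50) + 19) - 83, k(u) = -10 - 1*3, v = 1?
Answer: -257/363 ≈ -0.70799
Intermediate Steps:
k(u) = -13 (k(u) = -10 - 3 = -13)
c = -357 (c = 7*(((63 - 50) + 19) - 83) = 7*((13 + 19) - 83) = 7*(32 - 83) = 7*(-51) = -357)
(k(v) + 270)/(c - 1*6) = (-13 + 270)/(-357 - 1*6) = 257/(-357 - 6) = 257/(-363) = 257*(-1/363) = -257/363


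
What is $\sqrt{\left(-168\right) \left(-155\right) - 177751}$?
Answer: $i \sqrt{151711} \approx 389.5 i$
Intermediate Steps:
$\sqrt{\left(-168\right) \left(-155\right) - 177751} = \sqrt{26040 - 177751} = \sqrt{-151711} = i \sqrt{151711}$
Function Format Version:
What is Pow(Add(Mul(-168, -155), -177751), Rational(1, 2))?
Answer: Mul(I, Pow(151711, Rational(1, 2))) ≈ Mul(389.50, I)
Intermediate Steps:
Pow(Add(Mul(-168, -155), -177751), Rational(1, 2)) = Pow(Add(26040, -177751), Rational(1, 2)) = Pow(-151711, Rational(1, 2)) = Mul(I, Pow(151711, Rational(1, 2)))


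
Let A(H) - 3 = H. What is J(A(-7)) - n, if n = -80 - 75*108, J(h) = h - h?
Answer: 8180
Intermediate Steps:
A(H) = 3 + H
J(h) = 0
n = -8180 (n = -80 - 8100 = -8180)
J(A(-7)) - n = 0 - 1*(-8180) = 0 + 8180 = 8180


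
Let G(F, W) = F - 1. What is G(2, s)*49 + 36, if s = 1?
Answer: 85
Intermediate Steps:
G(F, W) = -1 + F
G(2, s)*49 + 36 = (-1 + 2)*49 + 36 = 1*49 + 36 = 49 + 36 = 85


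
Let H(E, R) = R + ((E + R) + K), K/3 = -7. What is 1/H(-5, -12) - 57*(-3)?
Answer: 8549/50 ≈ 170.98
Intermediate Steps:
K = -21 (K = 3*(-7) = -21)
H(E, R) = -21 + E + 2*R (H(E, R) = R + ((E + R) - 21) = R + (-21 + E + R) = -21 + E + 2*R)
1/H(-5, -12) - 57*(-3) = 1/(-21 - 5 + 2*(-12)) - 57*(-3) = 1/(-21 - 5 - 24) + 171 = 1/(-50) + 171 = -1/50 + 171 = 8549/50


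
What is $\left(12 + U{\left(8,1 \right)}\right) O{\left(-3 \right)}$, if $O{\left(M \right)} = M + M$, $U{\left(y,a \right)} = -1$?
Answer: $-66$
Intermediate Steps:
$O{\left(M \right)} = 2 M$
$\left(12 + U{\left(8,1 \right)}\right) O{\left(-3 \right)} = \left(12 - 1\right) 2 \left(-3\right) = 11 \left(-6\right) = -66$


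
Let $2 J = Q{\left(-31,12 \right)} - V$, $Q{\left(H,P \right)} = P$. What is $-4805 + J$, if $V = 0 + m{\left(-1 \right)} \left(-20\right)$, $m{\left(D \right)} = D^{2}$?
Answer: $-4789$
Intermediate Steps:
$V = -20$ ($V = 0 + \left(-1\right)^{2} \left(-20\right) = 0 + 1 \left(-20\right) = 0 - 20 = -20$)
$J = 16$ ($J = \frac{12 - -20}{2} = \frac{12 + 20}{2} = \frac{1}{2} \cdot 32 = 16$)
$-4805 + J = -4805 + 16 = -4789$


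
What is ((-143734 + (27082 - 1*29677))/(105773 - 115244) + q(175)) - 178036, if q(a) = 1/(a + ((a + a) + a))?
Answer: -4112274667/23100 ≈ -1.7802e+5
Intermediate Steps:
q(a) = 1/(4*a) (q(a) = 1/(a + (2*a + a)) = 1/(a + 3*a) = 1/(4*a))
((-143734 + (27082 - 1*29677))/(105773 - 115244) + q(175)) - 178036 = ((-143734 + (27082 - 1*29677))/(105773 - 115244) + (1/4)/175) - 178036 = ((-143734 + (27082 - 29677))/(-9471) + (1/4)*(1/175)) - 178036 = ((-143734 - 2595)*(-1/9471) + 1/700) - 178036 = (-146329*(-1/9471) + 1/700) - 178036 = (3569/231 + 1/700) - 178036 = 356933/23100 - 178036 = -4112274667/23100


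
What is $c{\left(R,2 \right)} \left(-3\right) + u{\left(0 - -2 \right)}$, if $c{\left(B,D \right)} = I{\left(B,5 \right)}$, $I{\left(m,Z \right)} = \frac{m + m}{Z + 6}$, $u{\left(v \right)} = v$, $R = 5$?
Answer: $- \frac{8}{11} \approx -0.72727$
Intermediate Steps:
$I{\left(m,Z \right)} = \frac{2 m}{6 + Z}$
$c{\left(B,D \right)} = \frac{2 B}{11}$ ($c{\left(B,D \right)} = \frac{2 B}{6 + 5} = \frac{2 B}{11}$)
$c{\left(R,2 \right)} \left(-3\right) + u{\left(0 - -2 \right)} = \frac{2}{11} \cdot 5 \left(-3\right) + \left(0 - -2\right) = \frac{10}{11} \left(-3\right) + \left(0 + 2\right) = - \frac{30}{11} + 2 = - \frac{8}{11}$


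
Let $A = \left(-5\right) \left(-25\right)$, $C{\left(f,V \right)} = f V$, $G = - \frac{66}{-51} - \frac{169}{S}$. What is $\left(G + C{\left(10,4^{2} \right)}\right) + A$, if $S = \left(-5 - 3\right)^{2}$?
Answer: $\frac{308615}{1088} \approx 283.65$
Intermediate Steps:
$S = 64$ ($S = \left(-8\right)^{2} = 64$)
$G = - \frac{1465}{1088}$ ($G = - \frac{66}{-51} - \frac{169}{64} = \left(-66\right) \left(- \frac{1}{51}\right) - \frac{169}{64} = \frac{22}{17} - \frac{169}{64} = - \frac{1465}{1088} \approx -1.3465$)
$C{\left(f,V \right)} = V f$
$A = 125$
$\left(G + C{\left(10,4^{2} \right)}\right) + A = \left(- \frac{1465}{1088} + 4^{2} \cdot 10\right) + 125 = \left(- \frac{1465}{1088} + 16 \cdot 10\right) + 125 = \left(- \frac{1465}{1088} + 160\right) + 125 = \frac{172615}{1088} + 125 = \frac{308615}{1088}$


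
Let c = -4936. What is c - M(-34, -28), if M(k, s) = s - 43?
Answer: -4865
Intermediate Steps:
M(k, s) = -43 + s
c - M(-34, -28) = -4936 - (-43 - 28) = -4936 - 1*(-71) = -4936 + 71 = -4865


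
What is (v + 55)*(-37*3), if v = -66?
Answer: 1221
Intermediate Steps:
(v + 55)*(-37*3) = (-66 + 55)*(-37*3) = -11*(-111) = 1221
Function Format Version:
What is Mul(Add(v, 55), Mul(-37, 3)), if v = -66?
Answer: 1221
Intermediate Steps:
Mul(Add(v, 55), Mul(-37, 3)) = Mul(Add(-66, 55), Mul(-37, 3)) = Mul(-11, -111) = 1221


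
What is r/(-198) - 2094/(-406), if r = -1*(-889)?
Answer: 26839/40194 ≈ 0.66774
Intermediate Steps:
r = 889
r/(-198) - 2094/(-406) = 889/(-198) - 2094/(-406) = 889*(-1/198) - 2094*(-1/406) = -889/198 + 1047/203 = 26839/40194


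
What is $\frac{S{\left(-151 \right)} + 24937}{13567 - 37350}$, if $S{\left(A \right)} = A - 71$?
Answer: $- \frac{24715}{23783} \approx -1.0392$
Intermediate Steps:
$S{\left(A \right)} = -71 + A$
$\frac{S{\left(-151 \right)} + 24937}{13567 - 37350} = \frac{\left(-71 - 151\right) + 24937}{13567 - 37350} = \frac{-222 + 24937}{-23783} = 24715 \left(- \frac{1}{23783}\right) = - \frac{24715}{23783}$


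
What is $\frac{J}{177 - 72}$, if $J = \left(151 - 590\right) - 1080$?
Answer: $- \frac{217}{15} \approx -14.467$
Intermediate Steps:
$J = -1519$ ($J = -439 - 1080 = -1519$)
$\frac{J}{177 - 72} = \frac{1}{177 - 72} \left(-1519\right) = \frac{1}{105} \left(-1519\right) = - \frac{217}{15}$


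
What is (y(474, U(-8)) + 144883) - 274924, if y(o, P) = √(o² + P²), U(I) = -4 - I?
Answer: -130041 + 2*√56173 ≈ -1.2957e+5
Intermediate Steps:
y(o, P) = √(P² + o²)
(y(474, U(-8)) + 144883) - 274924 = (√((-4 - 1*(-8))² + 474²) + 144883) - 274924 = (√((-4 + 8)² + 224676) + 144883) - 274924 = (√(4² + 224676) + 144883) - 274924 = (√(16 + 224676) + 144883) - 274924 = (√224692 + 144883) - 274924 = (2*√56173 + 144883) - 274924 = (144883 + 2*√56173) - 274924 = -130041 + 2*√56173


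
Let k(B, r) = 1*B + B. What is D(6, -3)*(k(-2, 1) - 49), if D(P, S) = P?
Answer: -318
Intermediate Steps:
k(B, r) = 2*B (k(B, r) = B + B = 2*B)
D(6, -3)*(k(-2, 1) - 49) = 6*(2*(-2) - 49) = 6*(-4 - 49) = 6*(-53) = -318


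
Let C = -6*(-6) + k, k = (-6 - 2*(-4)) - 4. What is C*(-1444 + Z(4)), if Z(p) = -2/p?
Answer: -49113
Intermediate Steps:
k = -2 (k = (-6 + 8) - 4 = 2 - 4 = -2)
C = 34 (C = -6*(-6) - 2 = 36 - 2 = 34)
C*(-1444 + Z(4)) = 34*(-1444 - 2/4) = 34*(-1444 - 2*1/4) = 34*(-1444 - 1/2) = 34*(-2889/2) = -49113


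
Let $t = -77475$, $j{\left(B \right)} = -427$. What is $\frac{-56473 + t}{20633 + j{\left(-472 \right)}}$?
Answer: $- \frac{66974}{10103} \approx -6.6291$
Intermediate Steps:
$\frac{-56473 + t}{20633 + j{\left(-472 \right)}} = \frac{-56473 - 77475}{20633 - 427} = - \frac{133948}{20206} = \left(-133948\right) \frac{1}{20206} = - \frac{66974}{10103}$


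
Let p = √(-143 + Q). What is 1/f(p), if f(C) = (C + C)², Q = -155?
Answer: -1/1192 ≈ -0.00083893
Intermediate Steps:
p = I*√298 (p = √(-143 - 155) = √(-298) = I*√298 ≈ 17.263*I)
f(C) = 4*C² (f(C) = (2*C)² = 4*C²)
1/f(p) = 1/(4*(I*√298)²) = 1/(4*(-298)) = 1/(-1192) = -1/1192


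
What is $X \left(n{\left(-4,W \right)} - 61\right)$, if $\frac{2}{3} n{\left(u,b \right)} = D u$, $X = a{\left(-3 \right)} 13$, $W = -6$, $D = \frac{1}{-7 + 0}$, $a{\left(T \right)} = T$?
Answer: $\frac{16419}{7} \approx 2345.6$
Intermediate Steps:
$D = - \frac{1}{7}$ ($D = \frac{1}{-7} = - \frac{1}{7} \approx -0.14286$)
$X = -39$ ($X = \left(-3\right) 13 = -39$)
$n{\left(u,b \right)} = - \frac{3 u}{14}$ ($n{\left(u,b \right)} = \frac{3 \left(- \frac{u}{7}\right)}{2} = - \frac{3 u}{14}$)
$X \left(n{\left(-4,W \right)} - 61\right) = - 39 \left(\left(- \frac{3}{14}\right) \left(-4\right) - 61\right) = - 39 \left(\frac{6}{7} - 61\right) = \left(-39\right) \left(- \frac{421}{7}\right) = \frac{16419}{7}$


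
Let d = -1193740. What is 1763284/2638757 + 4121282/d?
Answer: -15173285613/5449809310 ≈ -2.7842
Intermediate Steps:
1763284/2638757 + 4121282/d = 1763284/2638757 + 4121282/(-1193740) = 1763284*(1/2638757) + 4121282*(-1/1193740) = 1763284/2638757 - 2060641/596870 = -15173285613/5449809310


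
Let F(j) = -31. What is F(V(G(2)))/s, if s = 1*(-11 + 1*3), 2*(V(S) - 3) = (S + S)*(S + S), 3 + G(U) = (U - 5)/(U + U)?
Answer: 31/8 ≈ 3.8750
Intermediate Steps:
G(U) = -3 + (-5 + U)/(2*U) (G(U) = -3 + (U - 5)/(U + U) = -3 + (-5 + U)/((2*U)) = -3 + (-5 + U)*(1/(2*U)) = -3 + (-5 + U)/(2*U))
V(S) = 3 + 2*S**2 (V(S) = 3 + ((S + S)*(S + S))/2 = 3 + ((2*S)*(2*S))/2 = 3 + (4*S**2)/2 = 3 + 2*S**2)
s = -8 (s = 1*(-11 + 3) = 1*(-8) = -8)
F(V(G(2)))/s = -31/(-8) = -31*(-1/8) = 31/8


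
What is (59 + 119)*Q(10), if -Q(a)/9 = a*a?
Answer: -160200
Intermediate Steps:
Q(a) = -9*a² (Q(a) = -9*a*a = -9*a²)
(59 + 119)*Q(10) = (59 + 119)*(-9*10²) = 178*(-9*100) = 178*(-900) = -160200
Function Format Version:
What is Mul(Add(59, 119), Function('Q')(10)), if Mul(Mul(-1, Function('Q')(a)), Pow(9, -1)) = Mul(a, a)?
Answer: -160200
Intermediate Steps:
Function('Q')(a) = Mul(-9, Pow(a, 2)) (Function('Q')(a) = Mul(-9, Mul(a, a)) = Mul(-9, Pow(a, 2)))
Mul(Add(59, 119), Function('Q')(10)) = Mul(Add(59, 119), Mul(-9, Pow(10, 2))) = Mul(178, Mul(-9, 100)) = Mul(178, -900) = -160200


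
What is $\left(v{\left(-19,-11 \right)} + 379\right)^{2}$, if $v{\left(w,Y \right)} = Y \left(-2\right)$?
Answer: $160801$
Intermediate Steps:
$v{\left(w,Y \right)} = - 2 Y$
$\left(v{\left(-19,-11 \right)} + 379\right)^{2} = \left(\left(-2\right) \left(-11\right) + 379\right)^{2} = \left(22 + 379\right)^{2} = 401^{2} = 160801$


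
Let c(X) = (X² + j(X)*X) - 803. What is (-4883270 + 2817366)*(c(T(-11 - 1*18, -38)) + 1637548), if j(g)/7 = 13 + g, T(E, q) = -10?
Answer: -3381130793040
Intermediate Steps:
j(g) = 91 + 7*g (j(g) = 7*(13 + g) = 91 + 7*g)
c(X) = -803 + X² + X*(91 + 7*X) (c(X) = (X² + (91 + 7*X)*X) - 803 = (X² + X*(91 + 7*X)) - 803 = -803 + X² + X*(91 + 7*X))
(-4883270 + 2817366)*(c(T(-11 - 1*18, -38)) + 1637548) = (-4883270 + 2817366)*((-803 + 8*(-10)² + 91*(-10)) + 1637548) = -2065904*((-803 + 8*100 - 910) + 1637548) = -2065904*((-803 + 800 - 910) + 1637548) = -2065904*(-913 + 1637548) = -2065904*1636635 = -3381130793040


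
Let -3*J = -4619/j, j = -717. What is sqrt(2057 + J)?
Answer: 2*sqrt(264094283)/717 ≈ 45.331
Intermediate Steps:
J = -4619/2151 (J = -(-4619)/(3*(-717)) = -(-4619)*(-1)/(3*717) = -1/3*4619/717 = -4619/2151 ≈ -2.1474)
sqrt(2057 + J) = sqrt(2057 - 4619/2151) = sqrt(4419988/2151) = 2*sqrt(264094283)/717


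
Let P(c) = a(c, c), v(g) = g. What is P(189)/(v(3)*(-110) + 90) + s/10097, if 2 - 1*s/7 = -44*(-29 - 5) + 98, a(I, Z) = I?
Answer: -1527631/807760 ≈ -1.8912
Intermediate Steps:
P(c) = c
s = -11144 (s = 14 - 7*(-44*(-29 - 5) + 98) = 14 - 7*(-44*(-34) + 98) = 14 - 7*(1496 + 98) = 14 - 7*1594 = 14 - 11158 = -11144)
P(189)/(v(3)*(-110) + 90) + s/10097 = 189/(3*(-110) + 90) - 11144/10097 = 189/(-330 + 90) - 11144*1/10097 = 189/(-240) - 11144/10097 = 189*(-1/240) - 11144/10097 = -63/80 - 11144/10097 = -1527631/807760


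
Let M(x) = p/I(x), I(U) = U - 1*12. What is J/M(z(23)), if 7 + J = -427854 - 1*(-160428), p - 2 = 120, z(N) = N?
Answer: -2941763/122 ≈ -24113.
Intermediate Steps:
I(U) = -12 + U (I(U) = U - 12 = -12 + U)
p = 122 (p = 2 + 120 = 122)
M(x) = 122/(-12 + x)
J = -267433 (J = -7 + (-427854 - 1*(-160428)) = -7 + (-427854 + 160428) = -7 - 267426 = -267433)
J/M(z(23)) = -267433/(122/(-12 + 23)) = -267433/(122/11) = -267433/(122*(1/11)) = -267433/122/11 = -267433*11/122 = -2941763/122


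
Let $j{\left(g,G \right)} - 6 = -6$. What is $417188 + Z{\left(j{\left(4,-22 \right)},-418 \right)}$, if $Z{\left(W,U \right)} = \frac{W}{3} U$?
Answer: $417188$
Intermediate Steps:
$j{\left(g,G \right)} = 0$ ($j{\left(g,G \right)} = 6 - 6 = 0$)
$Z{\left(W,U \right)} = \frac{U W}{3}$ ($Z{\left(W,U \right)} = W \frac{1}{3} U = \frac{W}{3} U = \frac{U W}{3}$)
$417188 + Z{\left(j{\left(4,-22 \right)},-418 \right)} = 417188 + \frac{1}{3} \left(-418\right) 0 = 417188 + 0 = 417188$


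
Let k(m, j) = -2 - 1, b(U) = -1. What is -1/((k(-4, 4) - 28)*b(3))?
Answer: -1/31 ≈ -0.032258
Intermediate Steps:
k(m, j) = -3
-1/((k(-4, 4) - 28)*b(3)) = -1/((-3 - 28)*(-1)) = -1/((-31*(-1))) = -1/31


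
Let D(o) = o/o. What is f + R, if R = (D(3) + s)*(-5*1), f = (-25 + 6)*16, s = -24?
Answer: -189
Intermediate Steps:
f = -304 (f = -19*16 = -304)
D(o) = 1
R = 115 (R = (1 - 24)*(-5*1) = -23*(-5) = 115)
f + R = -304 + 115 = -189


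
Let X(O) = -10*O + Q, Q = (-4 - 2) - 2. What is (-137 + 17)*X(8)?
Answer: 10560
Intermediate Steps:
Q = -8 (Q = -6 - 2 = -8)
X(O) = -8 - 10*O (X(O) = -10*O - 8 = -8 - 10*O)
(-137 + 17)*X(8) = (-137 + 17)*(-8 - 10*8) = -120*(-8 - 80) = -120*(-88) = 10560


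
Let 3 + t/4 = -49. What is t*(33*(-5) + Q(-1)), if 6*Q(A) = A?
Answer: 103064/3 ≈ 34355.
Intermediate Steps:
Q(A) = A/6
t = -208 (t = -12 + 4*(-49) = -12 - 196 = -208)
t*(33*(-5) + Q(-1)) = -208*(33*(-5) + (1/6)*(-1)) = -208*(-165 - 1/6) = -208*(-991/6) = 103064/3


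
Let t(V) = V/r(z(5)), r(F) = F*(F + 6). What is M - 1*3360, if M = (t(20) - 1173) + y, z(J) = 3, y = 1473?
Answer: -82600/27 ≈ -3059.3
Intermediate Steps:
r(F) = F*(6 + F)
t(V) = V/27 (t(V) = V/((3*(6 + 3))) = V/((3*9)) = V/27)
M = 8120/27 (M = ((1/27)*20 - 1173) + 1473 = (20/27 - 1173) + 1473 = -31651/27 + 1473 = 8120/27 ≈ 300.74)
M - 1*3360 = 8120/27 - 1*3360 = 8120/27 - 3360 = -82600/27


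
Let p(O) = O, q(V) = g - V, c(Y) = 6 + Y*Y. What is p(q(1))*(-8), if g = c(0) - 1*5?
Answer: 0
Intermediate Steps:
c(Y) = 6 + Y**2
g = 1 (g = (6 + 0**2) - 1*5 = (6 + 0) - 5 = 6 - 5 = 1)
q(V) = 1 - V
p(q(1))*(-8) = (1 - 1*1)*(-8) = (1 - 1)*(-8) = 0*(-8) = 0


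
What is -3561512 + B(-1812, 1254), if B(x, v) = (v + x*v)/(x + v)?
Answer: -330842117/93 ≈ -3.5574e+6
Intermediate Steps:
B(x, v) = (v + v*x)/(v + x)
-3561512 + B(-1812, 1254) = -3561512 + 1254*(1 - 1812)/(1254 - 1812) = -3561512 + 1254*(-1811)/(-558) = -3561512 + 1254*(-1/558)*(-1811) = -3561512 + 378499/93 = -330842117/93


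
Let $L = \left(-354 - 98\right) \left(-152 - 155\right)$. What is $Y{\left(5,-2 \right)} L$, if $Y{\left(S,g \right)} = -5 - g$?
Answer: $-416292$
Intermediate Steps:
$L = 138764$ ($L = \left(-452\right) \left(-307\right) = 138764$)
$Y{\left(5,-2 \right)} L = \left(-5 - -2\right) 138764 = \left(-5 + 2\right) 138764 = \left(-3\right) 138764 = -416292$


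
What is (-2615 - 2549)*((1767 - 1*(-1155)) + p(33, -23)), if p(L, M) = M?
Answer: -14970436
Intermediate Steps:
(-2615 - 2549)*((1767 - 1*(-1155)) + p(33, -23)) = (-2615 - 2549)*((1767 - 1*(-1155)) - 23) = -5164*((1767 + 1155) - 23) = -5164*(2922 - 23) = -5164*2899 = -14970436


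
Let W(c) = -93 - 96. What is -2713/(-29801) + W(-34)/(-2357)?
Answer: 12026930/70240957 ≈ 0.17122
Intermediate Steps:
W(c) = -189
-2713/(-29801) + W(-34)/(-2357) = -2713/(-29801) - 189/(-2357) = -2713*(-1/29801) - 189*(-1/2357) = 2713/29801 + 189/2357 = 12026930/70240957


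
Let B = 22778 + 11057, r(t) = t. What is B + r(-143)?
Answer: 33692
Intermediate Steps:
B = 33835
B + r(-143) = 33835 - 143 = 33692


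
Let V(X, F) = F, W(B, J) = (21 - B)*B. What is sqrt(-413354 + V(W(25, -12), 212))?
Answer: I*sqrt(413142) ≈ 642.76*I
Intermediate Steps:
W(B, J) = B*(21 - B)
sqrt(-413354 + V(W(25, -12), 212)) = sqrt(-413354 + 212) = sqrt(-413142) = I*sqrt(413142)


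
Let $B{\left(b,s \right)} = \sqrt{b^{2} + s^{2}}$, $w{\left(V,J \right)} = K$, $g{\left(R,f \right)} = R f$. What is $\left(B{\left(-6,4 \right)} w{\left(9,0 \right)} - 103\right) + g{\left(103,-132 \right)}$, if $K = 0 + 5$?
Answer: $-13699 + 10 \sqrt{13} \approx -13663.0$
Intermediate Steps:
$K = 5$
$w{\left(V,J \right)} = 5$
$\left(B{\left(-6,4 \right)} w{\left(9,0 \right)} - 103\right) + g{\left(103,-132 \right)} = \left(\sqrt{\left(-6\right)^{2} + 4^{2}} \cdot 5 - 103\right) + 103 \left(-132\right) = \left(\sqrt{36 + 16} \cdot 5 - 103\right) - 13596 = \left(\sqrt{52} \cdot 5 - 103\right) - 13596 = \left(2 \sqrt{13} \cdot 5 - 103\right) - 13596 = \left(10 \sqrt{13} - 103\right) - 13596 = \left(-103 + 10 \sqrt{13}\right) - 13596 = -13699 + 10 \sqrt{13}$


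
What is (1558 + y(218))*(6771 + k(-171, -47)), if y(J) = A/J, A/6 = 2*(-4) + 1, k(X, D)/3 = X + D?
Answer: 1038672717/109 ≈ 9.5291e+6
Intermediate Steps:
k(X, D) = 3*D + 3*X (k(X, D) = 3*(X + D) = 3*(D + X) = 3*D + 3*X)
A = -42 (A = 6*(2*(-4) + 1) = 6*(-8 + 1) = 6*(-7) = -42)
y(J) = -42/J
(1558 + y(218))*(6771 + k(-171, -47)) = (1558 - 42/218)*(6771 + (3*(-47) + 3*(-171))) = (1558 - 42*1/218)*(6771 + (-141 - 513)) = (1558 - 21/109)*(6771 - 654) = (169801/109)*6117 = 1038672717/109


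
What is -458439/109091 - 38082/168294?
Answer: -13551156088/3059893459 ≈ -4.4286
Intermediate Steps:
-458439/109091 - 38082/168294 = -458439*1/109091 - 38082*1/168294 = -458439/109091 - 6347/28049 = -13551156088/3059893459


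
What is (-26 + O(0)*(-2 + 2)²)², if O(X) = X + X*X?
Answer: 676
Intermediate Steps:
O(X) = X + X²
(-26 + O(0)*(-2 + 2)²)² = (-26 + (0*(1 + 0))*(-2 + 2)²)² = (-26 + (0*1)*0²)² = (-26 + 0*0)² = (-26 + 0)² = (-26)² = 676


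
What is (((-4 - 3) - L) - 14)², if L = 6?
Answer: 729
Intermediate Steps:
(((-4 - 3) - L) - 14)² = (((-4 - 3) - 1*6) - 14)² = ((-7 - 6) - 14)² = (-13 - 14)² = (-27)² = 729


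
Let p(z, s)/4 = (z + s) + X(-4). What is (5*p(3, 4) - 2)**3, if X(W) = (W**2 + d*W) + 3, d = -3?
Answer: 435519512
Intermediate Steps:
X(W) = 3 + W**2 - 3*W (X(W) = (W**2 - 3*W) + 3 = 3 + W**2 - 3*W)
p(z, s) = 124 + 4*s + 4*z (p(z, s) = 4*((z + s) + (3 + (-4)**2 - 3*(-4))) = 4*((s + z) + (3 + 16 + 12)) = 4*((s + z) + 31) = 4*(31 + s + z) = 124 + 4*s + 4*z)
(5*p(3, 4) - 2)**3 = (5*(124 + 4*4 + 4*3) - 2)**3 = (5*(124 + 16 + 12) - 2)**3 = (5*152 - 2)**3 = (760 - 2)**3 = 758**3 = 435519512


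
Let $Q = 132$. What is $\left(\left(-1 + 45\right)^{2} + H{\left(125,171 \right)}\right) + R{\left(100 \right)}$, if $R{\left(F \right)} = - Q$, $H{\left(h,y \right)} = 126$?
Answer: $1930$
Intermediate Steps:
$R{\left(F \right)} = -132$ ($R{\left(F \right)} = \left(-1\right) 132 = -132$)
$\left(\left(-1 + 45\right)^{2} + H{\left(125,171 \right)}\right) + R{\left(100 \right)} = \left(\left(-1 + 45\right)^{2} + 126\right) - 132 = \left(44^{2} + 126\right) - 132 = \left(1936 + 126\right) - 132 = 2062 - 132 = 1930$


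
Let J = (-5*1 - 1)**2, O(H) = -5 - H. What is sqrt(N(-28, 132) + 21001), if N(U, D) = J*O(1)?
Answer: sqrt(20785) ≈ 144.17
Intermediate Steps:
J = 36 (J = (-5 - 1)**2 = (-6)**2 = 36)
N(U, D) = -216 (N(U, D) = 36*(-5 - 1*1) = 36*(-5 - 1) = 36*(-6) = -216)
sqrt(N(-28, 132) + 21001) = sqrt(-216 + 21001) = sqrt(20785)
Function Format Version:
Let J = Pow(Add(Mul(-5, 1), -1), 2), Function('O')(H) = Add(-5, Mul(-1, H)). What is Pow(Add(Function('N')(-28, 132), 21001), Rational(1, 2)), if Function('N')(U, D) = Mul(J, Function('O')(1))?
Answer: Pow(20785, Rational(1, 2)) ≈ 144.17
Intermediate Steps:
J = 36 (J = Pow(Add(-5, -1), 2) = Pow(-6, 2) = 36)
Function('N')(U, D) = -216 (Function('N')(U, D) = Mul(36, Add(-5, Mul(-1, 1))) = Mul(36, Add(-5, -1)) = Mul(36, -6) = -216)
Pow(Add(Function('N')(-28, 132), 21001), Rational(1, 2)) = Pow(Add(-216, 21001), Rational(1, 2)) = Pow(20785, Rational(1, 2))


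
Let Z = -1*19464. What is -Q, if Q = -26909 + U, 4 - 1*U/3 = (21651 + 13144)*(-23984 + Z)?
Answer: -4535292583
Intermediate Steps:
Z = -19464
U = 4535319492 (U = 12 - 3*(21651 + 13144)*(-23984 - 19464) = 12 - 104385*(-43448) = 12 - 3*(-1511773160) = 12 + 4535319480 = 4535319492)
Q = 4535292583 (Q = -26909 + 4535319492 = 4535292583)
-Q = -1*4535292583 = -4535292583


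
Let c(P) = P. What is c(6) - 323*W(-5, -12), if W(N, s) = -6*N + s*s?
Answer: -56196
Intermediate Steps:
W(N, s) = s² - 6*N (W(N, s) = -6*N + s² = s² - 6*N)
c(6) - 323*W(-5, -12) = 6 - 323*((-12)² - 6*(-5)) = 6 - 323*(144 + 30) = 6 - 323*174 = 6 - 56202 = -56196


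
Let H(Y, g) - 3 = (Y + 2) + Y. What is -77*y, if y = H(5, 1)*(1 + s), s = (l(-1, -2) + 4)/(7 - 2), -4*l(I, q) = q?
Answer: -4389/2 ≈ -2194.5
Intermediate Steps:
l(I, q) = -q/4
H(Y, g) = 5 + 2*Y (H(Y, g) = 3 + ((Y + 2) + Y) = 3 + ((2 + Y) + Y) = 3 + (2 + 2*Y) = 5 + 2*Y)
s = 9/10 (s = (-¼*(-2) + 4)/(7 - 2) = (½ + 4)/5 = (9/2)*(⅕) = 9/10 ≈ 0.90000)
y = 57/2 (y = (5 + 2*5)*(1 + 9/10) = (5 + 10)*(19/10) = 15*(19/10) = 57/2 ≈ 28.500)
-77*y = -77*57/2 = -4389/2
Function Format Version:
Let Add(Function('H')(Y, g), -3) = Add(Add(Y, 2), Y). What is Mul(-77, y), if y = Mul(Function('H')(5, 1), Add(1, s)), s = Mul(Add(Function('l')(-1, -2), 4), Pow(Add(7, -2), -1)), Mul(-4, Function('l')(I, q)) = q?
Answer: Rational(-4389, 2) ≈ -2194.5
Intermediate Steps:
Function('l')(I, q) = Mul(Rational(-1, 4), q)
Function('H')(Y, g) = Add(5, Mul(2, Y)) (Function('H')(Y, g) = Add(3, Add(Add(Y, 2), Y)) = Add(3, Add(Add(2, Y), Y)) = Add(3, Add(2, Mul(2, Y))) = Add(5, Mul(2, Y)))
s = Rational(9, 10) (s = Mul(Add(Mul(Rational(-1, 4), -2), 4), Pow(Add(7, -2), -1)) = Mul(Add(Rational(1, 2), 4), Pow(5, -1)) = Mul(Rational(9, 2), Rational(1, 5)) = Rational(9, 10) ≈ 0.90000)
y = Rational(57, 2) (y = Mul(Add(5, Mul(2, 5)), Add(1, Rational(9, 10))) = Mul(Add(5, 10), Rational(19, 10)) = Mul(15, Rational(19, 10)) = Rational(57, 2) ≈ 28.500)
Mul(-77, y) = Mul(-77, Rational(57, 2)) = Rational(-4389, 2)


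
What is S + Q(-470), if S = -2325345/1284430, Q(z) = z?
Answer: -121201489/256886 ≈ -471.81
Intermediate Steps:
S = -465069/256886 (S = -2325345*1/1284430 = -465069/256886 ≈ -1.8104)
S + Q(-470) = -465069/256886 - 470 = -121201489/256886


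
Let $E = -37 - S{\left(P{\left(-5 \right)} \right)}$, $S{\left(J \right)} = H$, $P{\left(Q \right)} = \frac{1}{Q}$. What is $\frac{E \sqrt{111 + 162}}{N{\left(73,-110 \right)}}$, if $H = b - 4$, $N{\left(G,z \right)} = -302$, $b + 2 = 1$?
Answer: $\frac{16 \sqrt{273}}{151} \approx 1.7508$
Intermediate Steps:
$b = -1$ ($b = -2 + 1 = -1$)
$H = -5$ ($H = -1 - 4 = -5$)
$S{\left(J \right)} = -5$
$E = -32$ ($E = -37 - -5 = -37 + 5 = -32$)
$\frac{E \sqrt{111 + 162}}{N{\left(73,-110 \right)}} = \frac{\left(-32\right) \sqrt{111 + 162}}{-302} = - 32 \sqrt{273} \left(- \frac{1}{302}\right) = \frac{16 \sqrt{273}}{151}$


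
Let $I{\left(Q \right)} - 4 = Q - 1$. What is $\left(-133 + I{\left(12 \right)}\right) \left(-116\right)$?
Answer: $13688$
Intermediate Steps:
$I{\left(Q \right)} = 3 + Q$ ($I{\left(Q \right)} = 4 + \left(Q - 1\right) = 4 + \left(-1 + Q\right) = 3 + Q$)
$\left(-133 + I{\left(12 \right)}\right) \left(-116\right) = \left(-133 + \left(3 + 12\right)\right) \left(-116\right) = \left(-133 + 15\right) \left(-116\right) = \left(-118\right) \left(-116\right) = 13688$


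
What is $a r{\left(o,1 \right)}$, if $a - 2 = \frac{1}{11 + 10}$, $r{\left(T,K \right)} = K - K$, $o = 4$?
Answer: $0$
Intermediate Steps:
$r{\left(T,K \right)} = 0$
$a = \frac{43}{21}$ ($a = 2 + \frac{1}{11 + 10} = 2 + \frac{1}{21} = \frac{43}{21} \approx 2.0476$)
$a r{\left(o,1 \right)} = \frac{43}{21} \cdot 0 = 0$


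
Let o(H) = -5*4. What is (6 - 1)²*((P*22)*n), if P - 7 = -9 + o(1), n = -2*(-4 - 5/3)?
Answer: -411400/3 ≈ -1.3713e+5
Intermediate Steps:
o(H) = -20
n = 34/3 (n = -2*(-4 - 5*⅓) = -2*(-4 - 5/3) = -2*(-17/3) = 34/3 ≈ 11.333)
P = -22 (P = 7 + (-9 - 20) = 7 - 29 = -22)
(6 - 1)²*((P*22)*n) = (6 - 1)²*(-22*22*(34/3)) = 5²*(-484*34/3) = 25*(-16456/3) = -411400/3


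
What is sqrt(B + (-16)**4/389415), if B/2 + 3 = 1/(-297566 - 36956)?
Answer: I*sqrt(24740634690513438596835)/65133942315 ≈ 2.4149*I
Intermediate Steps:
B = -1003567/167261 (B = -6 + 2/(-297566 - 36956) = -6 + 2/(-334522) = -6 + 2*(-1/334522) = -6 - 1/167261 = -1003567/167261 ≈ -6.0000)
sqrt(B + (-16)**4/389415) = sqrt(-1003567/167261 + (-16)**4/389415) = sqrt(-1003567/167261 + 65536*(1/389415)) = sqrt(-1003567/167261 + 65536/389415) = sqrt(-379842426409/65133942315) = I*sqrt(24740634690513438596835)/65133942315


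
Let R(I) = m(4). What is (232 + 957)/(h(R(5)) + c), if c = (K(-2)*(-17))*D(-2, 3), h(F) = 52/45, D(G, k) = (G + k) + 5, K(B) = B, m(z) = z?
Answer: 53505/9232 ≈ 5.7956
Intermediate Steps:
R(I) = 4
D(G, k) = 5 + G + k
h(F) = 52/45 (h(F) = 52*(1/45) = 52/45)
c = 204 (c = (-2*(-17))*(5 - 2 + 3) = 34*6 = 204)
(232 + 957)/(h(R(5)) + c) = (232 + 957)/(52/45 + 204) = 1189/(9232/45) = 1189*(45/9232) = 53505/9232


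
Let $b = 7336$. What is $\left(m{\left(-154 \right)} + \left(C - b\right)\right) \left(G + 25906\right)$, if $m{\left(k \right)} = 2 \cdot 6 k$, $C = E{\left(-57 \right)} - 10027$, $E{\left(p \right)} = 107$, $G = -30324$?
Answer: $84401472$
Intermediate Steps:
$C = -9920$ ($C = 107 - 10027 = -9920$)
$m{\left(k \right)} = 12 k$
$\left(m{\left(-154 \right)} + \left(C - b\right)\right) \left(G + 25906\right) = \left(12 \left(-154\right) - 17256\right) \left(-30324 + 25906\right) = \left(-1848 - 17256\right) \left(-4418\right) = \left(-19104\right) \left(-4418\right) = 84401472$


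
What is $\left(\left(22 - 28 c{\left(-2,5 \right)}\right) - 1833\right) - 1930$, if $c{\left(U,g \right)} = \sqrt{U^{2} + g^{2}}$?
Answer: $-3741 - 28 \sqrt{29} \approx -3891.8$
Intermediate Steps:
$\left(\left(22 - 28 c{\left(-2,5 \right)}\right) - 1833\right) - 1930 = \left(\left(22 - 28 \sqrt{\left(-2\right)^{2} + 5^{2}}\right) - 1833\right) - 1930 = \left(\left(22 - 28 \sqrt{4 + 25}\right) - 1833\right) - 1930 = \left(\left(22 - 28 \sqrt{29}\right) - 1833\right) - 1930 = \left(-1811 - 28 \sqrt{29}\right) - 1930 = -3741 - 28 \sqrt{29}$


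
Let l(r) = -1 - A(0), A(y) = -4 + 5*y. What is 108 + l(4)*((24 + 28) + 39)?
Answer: 381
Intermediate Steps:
l(r) = 3 (l(r) = -1 - (-4 + 5*0) = -1 - (-4 + 0) = -1 - 1*(-4) = -1 + 4 = 3)
108 + l(4)*((24 + 28) + 39) = 108 + 3*((24 + 28) + 39) = 108 + 3*(52 + 39) = 108 + 3*91 = 108 + 273 = 381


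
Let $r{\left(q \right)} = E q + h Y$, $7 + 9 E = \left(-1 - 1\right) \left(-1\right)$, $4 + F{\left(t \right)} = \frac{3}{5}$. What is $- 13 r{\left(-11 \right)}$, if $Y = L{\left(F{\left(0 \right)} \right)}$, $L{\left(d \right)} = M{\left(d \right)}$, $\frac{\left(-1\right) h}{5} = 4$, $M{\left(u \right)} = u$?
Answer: $- \frac{8671}{9} \approx -963.44$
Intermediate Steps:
$h = -20$ ($h = \left(-5\right) 4 = -20$)
$F{\left(t \right)} = - \frac{17}{5}$ ($F{\left(t \right)} = -4 + \frac{3}{5} = - \frac{17}{5}$)
$L{\left(d \right)} = d$
$Y = - \frac{17}{5} \approx -3.4$
$E = - \frac{5}{9}$ ($E = - \frac{7}{9} + \frac{\left(-1 - 1\right) \left(-1\right)}{9} = - \frac{7}{9} + \frac{\left(-2\right) \left(-1\right)}{9} = - \frac{7}{9} + \frac{1}{9} \cdot 2 = - \frac{7}{9} + \frac{2}{9} = - \frac{5}{9} \approx -0.55556$)
$r{\left(q \right)} = 68 - \frac{5 q}{9}$ ($r{\left(q \right)} = - \frac{5 q}{9} - -68 = - \frac{5 q}{9} + 68 = 68 - \frac{5 q}{9}$)
$- 13 r{\left(-11 \right)} = - 13 \left(68 - - \frac{55}{9}\right) = - 13 \left(68 + \frac{55}{9}\right) = \left(-13\right) \frac{667}{9} = - \frac{8671}{9}$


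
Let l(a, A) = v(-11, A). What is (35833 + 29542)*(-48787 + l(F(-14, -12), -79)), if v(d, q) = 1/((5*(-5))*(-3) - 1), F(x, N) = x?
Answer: -236019243875/74 ≈ -3.1894e+9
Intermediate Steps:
v(d, q) = 1/74 (v(d, q) = 1/(-25*(-3) - 1) = 1/(75 - 1) = 1/74)
l(a, A) = 1/74
(35833 + 29542)*(-48787 + l(F(-14, -12), -79)) = (35833 + 29542)*(-48787 + 1/74) = 65375*(-3610237/74) = -236019243875/74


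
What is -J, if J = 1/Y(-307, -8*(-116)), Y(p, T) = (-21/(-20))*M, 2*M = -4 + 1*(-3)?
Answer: 40/147 ≈ 0.27211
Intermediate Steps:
M = -7/2 (M = (-4 + 1*(-3))/2 = (-4 - 3)/2 = (½)*(-7) = -7/2 ≈ -3.5000)
Y(p, T) = -147/40 (Y(p, T) = -21/(-20)*(-7/2) = -21*(-1/20)*(-7/2) = (21/20)*(-7/2) = -147/40)
J = -40/147 (J = 1/(-147/40) = -40/147 ≈ -0.27211)
-J = -1*(-40/147) = 40/147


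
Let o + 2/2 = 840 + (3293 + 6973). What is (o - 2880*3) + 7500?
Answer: 9965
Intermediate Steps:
o = 11105 (o = -1 + (840 + (3293 + 6973)) = -1 + (840 + 10266) = -1 + 11106 = 11105)
(o - 2880*3) + 7500 = (11105 - 2880*3) + 7500 = (11105 - 48*180) + 7500 = (11105 - 8640) + 7500 = 2465 + 7500 = 9965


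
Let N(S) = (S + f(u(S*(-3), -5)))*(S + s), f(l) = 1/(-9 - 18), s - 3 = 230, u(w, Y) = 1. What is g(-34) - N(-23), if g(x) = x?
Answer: 43234/9 ≈ 4803.8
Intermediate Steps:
s = 233 (s = 3 + 230 = 233)
f(l) = -1/27 (f(l) = 1/(-27) = -1/27)
N(S) = (233 + S)*(-1/27 + S) (N(S) = (S - 1/27)*(S + 233) = (-1/27 + S)*(233 + S) = (233 + S)*(-1/27 + S))
g(-34) - N(-23) = -34 - (-233/27 + (-23)² + (6290/27)*(-23)) = -34 - (-233/27 + 529 - 144670/27) = -34 - 1*(-43540/9) = -34 + 43540/9 = 43234/9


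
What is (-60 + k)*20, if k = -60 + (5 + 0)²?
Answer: -1900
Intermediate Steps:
k = -35 (k = -60 + 5² = -60 + 25 = -35)
(-60 + k)*20 = (-60 - 35)*20 = -95*20 = -1900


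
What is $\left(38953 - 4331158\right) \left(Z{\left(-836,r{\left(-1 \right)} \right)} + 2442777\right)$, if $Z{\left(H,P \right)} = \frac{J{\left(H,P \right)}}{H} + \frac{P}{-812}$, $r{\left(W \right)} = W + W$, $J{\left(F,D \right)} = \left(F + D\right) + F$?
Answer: $- \frac{444843202684879995}{42427} \approx -1.0485 \cdot 10^{13}$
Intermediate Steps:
$J{\left(F,D \right)} = D + 2 F$ ($J{\left(F,D \right)} = \left(D + F\right) + F = D + 2 F$)
$r{\left(W \right)} = 2 W$
$Z{\left(H,P \right)} = - \frac{P}{812} + \frac{P + 2 H}{H}$ ($Z{\left(H,P \right)} = \frac{P + 2 H}{H} + \frac{P}{-812} = \frac{P + 2 H}{H} + P \left(- \frac{1}{812}\right) = \frac{P + 2 H}{H} - \frac{P}{812} = - \frac{P}{812} + \frac{P + 2 H}{H}$)
$\left(38953 - 4331158\right) \left(Z{\left(-836,r{\left(-1 \right)} \right)} + 2442777\right) = \left(38953 - 4331158\right) \left(\left(2 - \frac{2 \left(-1\right)}{812} + \frac{2 \left(-1\right)}{-836}\right) + 2442777\right) = - 4292205 \left(\left(2 - - \frac{1}{406} - - \frac{1}{418}\right) + 2442777\right) = - 4292205 \left(\left(2 + \frac{1}{406} + \frac{1}{418}\right) + 2442777\right) = - 4292205 \left(\frac{85060}{42427} + 2442777\right) = \left(-4292205\right) \frac{103639784839}{42427} = - \frac{444843202684879995}{42427}$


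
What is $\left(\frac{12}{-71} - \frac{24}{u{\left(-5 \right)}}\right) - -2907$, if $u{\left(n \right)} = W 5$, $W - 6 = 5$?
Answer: $\frac{11349471}{3905} \approx 2906.4$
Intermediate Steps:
$W = 11$ ($W = 6 + 5 = 11$)
$u{\left(n \right)} = 55$ ($u{\left(n \right)} = 11 \cdot 5 = 55$)
$\left(\frac{12}{-71} - \frac{24}{u{\left(-5 \right)}}\right) - -2907 = \left(\frac{12}{-71} - \frac{24}{55}\right) - -2907 = \left(12 \left(- \frac{1}{71}\right) - \frac{24}{55}\right) + 2907 = \left(- \frac{12}{71} - \frac{24}{55}\right) + 2907 = - \frac{2364}{3905} + 2907 = \frac{11349471}{3905}$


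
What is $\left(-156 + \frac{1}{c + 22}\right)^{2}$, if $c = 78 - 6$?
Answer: $\frac{215003569}{8836} \approx 24333.0$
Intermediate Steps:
$c = 72$ ($c = 78 - 6 = 72$)
$\left(-156 + \frac{1}{c + 22}\right)^{2} = \left(-156 + \frac{1}{72 + 22}\right)^{2} = \left(-156 + \frac{1}{94}\right)^{2} = \left(- \frac{14663}{94}\right)^{2} = \frac{215003569}{8836}$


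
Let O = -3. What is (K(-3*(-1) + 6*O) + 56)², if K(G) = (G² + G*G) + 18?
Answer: 274576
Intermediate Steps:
K(G) = 18 + 2*G² (K(G) = (G² + G²) + 18 = 2*G² + 18 = 18 + 2*G²)
(K(-3*(-1) + 6*O) + 56)² = ((18 + 2*(-3*(-1) + 6*(-3))²) + 56)² = ((18 + 2*(3 - 18)²) + 56)² = ((18 + 2*(-15)²) + 56)² = ((18 + 2*225) + 56)² = ((18 + 450) + 56)² = (468 + 56)² = 524² = 274576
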